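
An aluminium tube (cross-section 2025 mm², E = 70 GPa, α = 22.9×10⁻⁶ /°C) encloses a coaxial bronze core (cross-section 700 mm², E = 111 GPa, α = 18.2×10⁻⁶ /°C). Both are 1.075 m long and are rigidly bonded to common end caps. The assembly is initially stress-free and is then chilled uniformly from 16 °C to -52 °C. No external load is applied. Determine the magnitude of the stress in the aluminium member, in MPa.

σ ≈ 7.92 MPa (tensile)

The aluminium has the larger α, so on cooling it would change length more than the bronze if both were free. The rigid plates force a common final length, so the aluminium is put into tension and the bronze into compression, with equal and opposite forces P (no external load).
Equating the net (thermal + elastic) strains gives |α₁ − α₂|·ΔT = P·[1/(A₁E₁) + 1/(A₂E₂)].
|α₁ − α₂|·ΔT = 4.7×10⁻⁶ × 68 = 0.0003196.
1/(A₁E₁) + 1/(A₂E₂) = 1/(2025×70×10³) + 1/(700×111×10³) = 1.992×10⁻⁸ N⁻¹.
P = 0.0003196 / 1.992×10⁻⁸ = 16040 N = 16.04 kN.
σ_{aluminium} = P/A₁ = 16040/2025 = 7.921 MPa, tensile.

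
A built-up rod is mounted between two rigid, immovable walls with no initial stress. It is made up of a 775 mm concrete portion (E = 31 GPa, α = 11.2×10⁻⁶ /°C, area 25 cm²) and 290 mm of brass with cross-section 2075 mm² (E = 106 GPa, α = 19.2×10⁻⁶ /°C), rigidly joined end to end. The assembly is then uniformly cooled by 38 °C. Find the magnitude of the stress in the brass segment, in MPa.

σ ≈ 23.1 MPa (tensile)

With the walls removed the bar would change length by δ_free = Σ αᵢΔT Lᵢ = 11.2×10⁻⁶×38×775 + 19.2×10⁻⁶×38×290 = 0.5414 mm.
The walls prevent any net length change, so an axial force P (same in every segment) develops. Compatibility: P · Σ Lᵢ/(AᵢEᵢ) = δ_free.
The series flexibility is Σ Lᵢ/(AᵢEᵢ) = 775/(2500×31×10³) + 290/(2075×106×10³) = 1.132×10⁻⁵ mm/N.
P = 0.5414 / 1.132×10⁻⁵ = 47840 N = 47.84 kN, tensile.
σ_{brass} = P / A = 47840 / 2075 = 23.05 MPa.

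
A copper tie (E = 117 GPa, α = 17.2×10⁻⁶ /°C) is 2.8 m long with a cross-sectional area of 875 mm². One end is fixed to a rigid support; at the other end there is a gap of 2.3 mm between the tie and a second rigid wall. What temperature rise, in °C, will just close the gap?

Contact occurs when the free expansion equals the gap: αΔT L = 2.3 mm.
ΔT = 2.3 / (17.2×10⁻⁶ × 2800) = 47.76 °C.

ΔT ≈ 47.8 °C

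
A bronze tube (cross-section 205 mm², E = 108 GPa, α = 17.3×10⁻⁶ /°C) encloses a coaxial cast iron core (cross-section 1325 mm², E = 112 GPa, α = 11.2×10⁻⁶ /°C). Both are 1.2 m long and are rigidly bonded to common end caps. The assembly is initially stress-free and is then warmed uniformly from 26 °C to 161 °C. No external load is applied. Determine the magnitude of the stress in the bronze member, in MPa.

σ ≈ 77.4 MPa (compressive)

Both members must finish at the same length. With the larger α, the bronze tends to over-expand; the plates restrain it, putting the bronze in compression and the cast iron in tension. With no external load the two internal forces are equal and opposite, magnitude P.
Equating the net (thermal + elastic) strains gives |α₁ − α₂|·ΔT = P·[1/(A₁E₁) + 1/(A₂E₂)].
|α₁ − α₂|·ΔT = 6.1×10⁻⁶ × 135 = 0.0008235.
1/(A₁E₁) + 1/(A₂E₂) = 1/(205×108×10³) + 1/(1325×112×10³) = 5.191×10⁻⁸ N⁻¹.
P = 0.0008235 / 5.191×10⁻⁸ = 15870 N = 15.87 kN.
σ_{bronze} = P/A₁ = 15870/205 = 77.39 MPa, compressive.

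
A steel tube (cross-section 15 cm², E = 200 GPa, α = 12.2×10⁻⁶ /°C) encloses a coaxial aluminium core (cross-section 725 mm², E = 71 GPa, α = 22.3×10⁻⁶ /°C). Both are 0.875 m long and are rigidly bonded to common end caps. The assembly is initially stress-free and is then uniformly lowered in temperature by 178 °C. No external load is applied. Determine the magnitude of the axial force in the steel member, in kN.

P ≈ 79 kN (compressive in the steel)

Equilibrium of a rigid end plate with no external load gives equal and opposite internal forces ±P in the two members. Since α_{aluminium} > α_{steel}, cooling drives the aluminium into tension and the steel into compression.
Equating the net (thermal + elastic) strains gives |α₁ − α₂|·ΔT = P·[1/(A₁E₁) + 1/(A₂E₂)].
|α₁ − α₂|·ΔT = 10.1×10⁻⁶ × 178 = 0.001798.
1/(A₁E₁) + 1/(A₂E₂) = 1/(1500×200×10³) + 1/(725×71×10³) = 2.276×10⁻⁸ N⁻¹.
P = 0.001798 / 2.276×10⁻⁸ = 78990 N = 78.99 kN.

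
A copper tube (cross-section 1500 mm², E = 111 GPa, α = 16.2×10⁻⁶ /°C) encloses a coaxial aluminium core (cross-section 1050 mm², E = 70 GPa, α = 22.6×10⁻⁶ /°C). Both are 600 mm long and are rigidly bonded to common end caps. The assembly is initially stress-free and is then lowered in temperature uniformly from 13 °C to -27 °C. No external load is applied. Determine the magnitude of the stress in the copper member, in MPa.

σ ≈ 8.7 MPa (compressive)

Equilibrium of a rigid end plate with no external load gives equal and opposite internal forces ±P in the two members. Since α_{aluminium} > α_{copper}, cooling drives the aluminium into tension and the copper into compression.
Equating the net (thermal + elastic) strains gives |α₁ − α₂|·ΔT = P·[1/(A₁E₁) + 1/(A₂E₂)].
|α₁ − α₂|·ΔT = 6.4×10⁻⁶ × 40 = 0.000256.
1/(A₁E₁) + 1/(A₂E₂) = 1/(1500×111×10³) + 1/(1050×70×10³) = 1.961×10⁻⁸ N⁻¹.
P = 0.000256 / 1.961×10⁻⁸ = 13050 N = 13.05 kN.
σ_{copper} = P/A₁ = 13050/1500 = 8.702 MPa, compressive.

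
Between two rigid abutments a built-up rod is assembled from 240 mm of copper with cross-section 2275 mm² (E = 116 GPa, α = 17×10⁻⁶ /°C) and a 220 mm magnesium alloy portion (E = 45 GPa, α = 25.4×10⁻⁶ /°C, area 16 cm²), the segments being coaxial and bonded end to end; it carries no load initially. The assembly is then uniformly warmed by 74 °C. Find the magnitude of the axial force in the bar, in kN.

If the supports were absent, the total length change would be Σ αᵢΔT Lᵢ = 17×10⁻⁶×74×240 + 25.4×10⁻⁶×74×220 = 0.7154 mm.
Since the ends are fixed, an axial force P builds up, equal in every segment, with P · Σ Lᵢ/(AᵢEᵢ) = δ_free.
Σ Lᵢ/(AᵢEᵢ) = 240/(2275×116×10³) + 220/(1600×45×10³) = 3.965×10⁻⁶ mm/N.
Hence P = δ_free / Σ(L/AE) = 0.7154/3.965×10⁻⁶ = 180.4 kN (compressive).

P ≈ 180 kN (compressive)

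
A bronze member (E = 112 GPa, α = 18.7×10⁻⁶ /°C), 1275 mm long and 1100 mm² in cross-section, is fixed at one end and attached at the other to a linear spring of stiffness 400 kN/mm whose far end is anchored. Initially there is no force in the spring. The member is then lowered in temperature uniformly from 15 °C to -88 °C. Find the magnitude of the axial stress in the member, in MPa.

σ ≈ 174 MPa (tensile)

The unrestrained thermal change is αΔT L = 18.7×10⁻⁶ × 103 × 1275 = 2.456 mm.
With a force P in the spring, the elastic change of the member is PL/(AE) and that of the spring is P/k; compatibility requires their sum to equal δ_free.
So P = δ_free / [L/(AE) + 1/k] = 2.456 / [ 1275/(1100×112×10³) + 1/(400×10³) ].
P = 2.456 / 1.285×10⁻⁵ = 191100 N.
σ = P/A = 191100/1100 = 173.8 MPa.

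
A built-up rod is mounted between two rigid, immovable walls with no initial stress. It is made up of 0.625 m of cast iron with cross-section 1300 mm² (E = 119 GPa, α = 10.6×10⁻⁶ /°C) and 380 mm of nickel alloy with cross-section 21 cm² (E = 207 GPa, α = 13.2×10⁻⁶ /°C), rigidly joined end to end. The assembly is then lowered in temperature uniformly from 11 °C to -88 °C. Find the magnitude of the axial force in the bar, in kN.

P ≈ 235 kN (tensile)

If the supports were absent, the total length change would be Σ αᵢΔT Lᵢ = 10.6×10⁻⁶×99×625 + 13.2×10⁻⁶×99×380 = 1.152 mm.
The rigid supports impose zero overall length change; the single axial force P common to all segments must satisfy P Σ Lᵢ/(AᵢEᵢ) = δ_free.
The series flexibility is Σ Lᵢ/(AᵢEᵢ) = 625/(1300×119×10³) + 380/(2100×207×10³) = 4.914×10⁻⁶ mm/N.
Hence P = δ_free / Σ(L/AE) = 1.152/4.914×10⁻⁶ = 234.5 kN (tensile).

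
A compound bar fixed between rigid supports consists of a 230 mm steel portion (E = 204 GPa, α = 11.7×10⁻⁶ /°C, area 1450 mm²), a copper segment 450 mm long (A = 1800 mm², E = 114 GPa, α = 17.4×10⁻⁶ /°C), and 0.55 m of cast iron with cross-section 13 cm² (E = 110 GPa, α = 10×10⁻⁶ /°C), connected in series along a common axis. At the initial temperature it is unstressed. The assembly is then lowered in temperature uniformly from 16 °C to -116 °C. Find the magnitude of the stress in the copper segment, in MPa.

Free thermal contraction of the whole bar: Σ αᵢΔT Lᵢ = 11.7×10⁻⁶×132×230 + 17.4×10⁻⁶×132×450 + 10×10⁻⁶×132×550 = 2.115 mm.
The rigid supports impose zero overall length change; the single axial force P common to all segments must satisfy P Σ Lᵢ/(AᵢEᵢ) = δ_free.
Σ Lᵢ/(AᵢEᵢ) = 230/(1450×204×10³) + 450/(1800×114×10³) + 550/(1300×110×10³) = 6.817×10⁻⁶ mm/N.
P = 2.115 / 6.817×10⁻⁶ = 310200 N = 310.2 kN, tensile.
σ_{copper} = P / A = 310200 / 1800 = 172.4 MPa.

σ ≈ 172 MPa (tensile)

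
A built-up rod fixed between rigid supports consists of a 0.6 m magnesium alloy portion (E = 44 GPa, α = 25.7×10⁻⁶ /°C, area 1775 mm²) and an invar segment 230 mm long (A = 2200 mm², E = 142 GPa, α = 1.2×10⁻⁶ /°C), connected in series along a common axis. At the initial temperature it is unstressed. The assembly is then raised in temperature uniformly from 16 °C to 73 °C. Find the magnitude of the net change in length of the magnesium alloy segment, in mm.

With the walls removed the bar would change length by δ_free = Σ αᵢΔT Lᵢ = 25.7×10⁻⁶×57×600 + 1.2×10⁻⁶×57×230 = 0.8947 mm.
The walls prevent any net length change, so an axial force P (same in every segment) develops. Compatibility: P · Σ Lᵢ/(AᵢEᵢ) = δ_free.
Σ Lᵢ/(AᵢEᵢ) = 600/(1775×44×10³) + 230/(2200×142×10³) = 8.419×10⁻⁶ mm/N.
So P = 0.8947 / 8.419×10⁻⁶ = 106.3 kN, compressive.
For the magnesium alloy segment, free thermal change = 25.7×10⁻⁶×57×600 = 0.8789 mm and elastic change from P = 106300×600/(1775×44×10³) = 0.8164 mm; these oppose, so the net change is 0.0625 mm (segment lengthens).

|ΔL| ≈ 0.0625 mm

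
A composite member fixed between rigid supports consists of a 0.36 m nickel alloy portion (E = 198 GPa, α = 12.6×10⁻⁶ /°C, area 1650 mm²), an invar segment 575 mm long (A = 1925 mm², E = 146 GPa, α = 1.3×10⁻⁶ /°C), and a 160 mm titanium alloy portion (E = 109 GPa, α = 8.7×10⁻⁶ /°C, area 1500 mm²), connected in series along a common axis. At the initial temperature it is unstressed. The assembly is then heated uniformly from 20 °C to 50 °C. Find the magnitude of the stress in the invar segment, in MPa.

σ ≈ 25.2 MPa (compressive)

Free thermal expansion of the whole bar: Σ αᵢΔT Lᵢ = 12.6×10⁻⁶×30×360 + 1.3×10⁻⁶×30×575 + 8.7×10⁻⁶×30×160 = 0.2003 mm.
The walls prevent any net length change, so an axial force P (same in every segment) develops. Compatibility: P · Σ Lᵢ/(AᵢEᵢ) = δ_free.
The series flexibility is Σ Lᵢ/(AᵢEᵢ) = 360/(1650×198×10³) + 575/(1925×146×10³) + 160/(1500×109×10³) = 4.126×10⁻⁶ mm/N.
Hence P = δ_free / Σ(L/AE) = 0.2003/4.126×10⁻⁶ = 48.53 kN (compressive).
σ_{invar} = P / A = 48530 / 1925 = 25.21 MPa.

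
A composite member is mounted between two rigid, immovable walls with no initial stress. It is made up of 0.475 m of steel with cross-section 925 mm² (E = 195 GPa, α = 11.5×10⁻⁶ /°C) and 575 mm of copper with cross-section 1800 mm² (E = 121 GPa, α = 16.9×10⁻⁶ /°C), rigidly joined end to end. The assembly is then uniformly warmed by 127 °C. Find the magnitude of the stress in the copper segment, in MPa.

If the supports were absent, the total length change would be Σ αᵢΔT Lᵢ = 11.5×10⁻⁶×127×475 + 16.9×10⁻⁶×127×575 = 1.928 mm.
Since the ends are fixed, an axial force P builds up, equal in every segment, with P · Σ Lᵢ/(AᵢEᵢ) = δ_free.
The series flexibility is Σ Lᵢ/(AᵢEᵢ) = 475/(925×195×10³) + 575/(1800×121×10³) = 5.273×10⁻⁶ mm/N.
P = 1.928 / 5.273×10⁻⁶ = 365600 N = 365.6 kN, compressive.
σ_{copper} = P / A = 365600 / 1800 = 203.1 MPa.

σ ≈ 203 MPa (compressive)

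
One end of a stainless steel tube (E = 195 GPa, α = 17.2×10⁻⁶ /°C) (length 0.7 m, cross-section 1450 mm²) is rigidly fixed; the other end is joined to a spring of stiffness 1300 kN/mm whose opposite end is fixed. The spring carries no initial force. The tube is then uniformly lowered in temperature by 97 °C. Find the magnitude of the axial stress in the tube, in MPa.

If the spring were absent the tube would shorten by αΔT L = 17.2×10⁻⁶ × 97 × 700 = 1.168 mm.
With a force P in the spring, the elastic change of the tube is PL/(AE) and that of the spring is P/k; compatibility requires their sum to equal δ_free.
So P = δ_free / [L/(AE) + 1/k] = 1.168 / [ 700/(1450×195×10³) + 1/(1300×10³) ].
P = 1.168 / 3.245×10⁻⁶ = 359900 N.
σ = P/A = 359900/1450 = 248.2 MPa.

σ ≈ 248 MPa (tensile)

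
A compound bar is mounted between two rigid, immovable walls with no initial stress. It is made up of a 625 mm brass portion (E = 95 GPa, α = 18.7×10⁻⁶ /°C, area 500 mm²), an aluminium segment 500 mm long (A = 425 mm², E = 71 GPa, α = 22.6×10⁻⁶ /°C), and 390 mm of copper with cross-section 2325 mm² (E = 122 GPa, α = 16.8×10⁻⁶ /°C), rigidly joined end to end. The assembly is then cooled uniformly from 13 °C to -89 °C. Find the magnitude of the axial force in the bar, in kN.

If the supports were absent, the total length change would be Σ αᵢΔT Lᵢ = 18.7×10⁻⁶×102×625 + 22.6×10⁻⁶×102×500 + 16.8×10⁻⁶×102×390 = 3.013 mm.
The walls prevent any net length change, so an axial force P (same in every segment) develops. Compatibility: P · Σ Lᵢ/(AᵢEᵢ) = δ_free.
Σ Lᵢ/(AᵢEᵢ) = 625/(500×95×10³) + 500/(425×71×10³) + 390/(2325×122×10³) = 3.11×10⁻⁵ mm/N.
Hence P = δ_free / Σ(L/AE) = 3.013/3.11×10⁻⁵ = 96.87 kN (tensile).

P ≈ 96.9 kN (tensile)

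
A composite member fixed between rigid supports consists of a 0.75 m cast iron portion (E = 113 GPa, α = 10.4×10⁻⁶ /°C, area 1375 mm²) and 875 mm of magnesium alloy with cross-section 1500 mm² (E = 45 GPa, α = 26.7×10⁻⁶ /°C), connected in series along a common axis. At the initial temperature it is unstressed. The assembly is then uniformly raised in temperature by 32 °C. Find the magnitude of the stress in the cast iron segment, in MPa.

Free thermal expansion of the whole bar: Σ αᵢΔT Lᵢ = 10.4×10⁻⁶×32×750 + 26.7×10⁻⁶×32×875 = 0.9972 mm.
The walls prevent any net length change, so an axial force P (same in every segment) develops. Compatibility: P · Σ Lᵢ/(AᵢEᵢ) = δ_free.
Σ Lᵢ/(AᵢEᵢ) = 750/(1375×113×10³) + 875/(1500×45×10³) = 1.779×10⁻⁵ mm/N.
Hence P = δ_free / Σ(L/AE) = 0.9972/1.779×10⁻⁵ = 56.05 kN (compressive).
σ_{cast iron} = P / A = 56050 / 1375 = 40.77 MPa.

σ ≈ 40.8 MPa (compressive)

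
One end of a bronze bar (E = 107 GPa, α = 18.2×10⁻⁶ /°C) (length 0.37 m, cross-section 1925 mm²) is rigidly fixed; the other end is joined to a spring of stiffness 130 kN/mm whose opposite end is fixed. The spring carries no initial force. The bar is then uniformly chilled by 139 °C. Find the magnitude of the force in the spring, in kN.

Free thermal contraction: δ_free = αΔT L = 18.2×10⁻⁶ × 139 × 370 = 0.936 mm.
With a force P in the spring, the elastic change of the bar is PL/(AE) and that of the spring is P/k; compatibility requires their sum to equal δ_free.
P [ L/(AE) + 1/k ] = δ_free → P [ 370/(1925×107×10³) + 1/(130×10³) ] = 0.936.
P = 0.936 / 9.489×10⁻⁶ = 98650 N.

P ≈ 98.6 kN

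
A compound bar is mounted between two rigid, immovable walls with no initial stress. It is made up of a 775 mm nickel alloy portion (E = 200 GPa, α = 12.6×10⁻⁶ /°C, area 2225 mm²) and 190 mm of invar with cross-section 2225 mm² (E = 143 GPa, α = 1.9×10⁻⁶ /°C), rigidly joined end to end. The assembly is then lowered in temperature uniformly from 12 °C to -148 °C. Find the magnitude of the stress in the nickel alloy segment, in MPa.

Free thermal contraction of the whole bar: Σ αᵢΔT Lᵢ = 12.6×10⁻⁶×160×775 + 1.9×10⁻⁶×160×190 = 1.62 mm.
The rigid supports impose zero overall length change; the single axial force P common to all segments must satisfy P Σ Lᵢ/(AᵢEᵢ) = δ_free.
The series flexibility is Σ Lᵢ/(AᵢEᵢ) = 775/(2225×200×10³) + 190/(2225×143×10³) = 2.339×10⁻⁶ mm/N.
P = 1.62 / 2.339×10⁻⁶ = 692800 N = 692.8 kN, tensile.
σ_{nickel alloy} = P / A = 692800 / 2225 = 311.3 MPa.

σ ≈ 311 MPa (tensile)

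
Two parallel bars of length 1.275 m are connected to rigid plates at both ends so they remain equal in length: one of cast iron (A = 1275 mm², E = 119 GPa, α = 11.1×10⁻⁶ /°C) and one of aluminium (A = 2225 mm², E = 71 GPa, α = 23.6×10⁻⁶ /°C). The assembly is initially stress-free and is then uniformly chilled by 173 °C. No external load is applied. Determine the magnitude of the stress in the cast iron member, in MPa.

The aluminium has the larger α, so on cooling it would change length more than the cast iron if both were free. The rigid plates force a common final length, so the aluminium is put into tension and the cast iron into compression, with equal and opposite forces P (no external load).
Compatibility of the two members (thermal + elastic change equal): (α₁ − α₂)ΔT = P·[1/(A₁E₁) + 1/(A₂E₂)].
|α₁ − α₂|·ΔT = 12.5×10⁻⁶ × 173 = 0.002162.
1/(A₁E₁) + 1/(A₂E₂) = 1/(1275×119×10³) + 1/(2225×71×10³) = 1.292×10⁻⁸ N⁻¹.
So P = 0.002162 / 1.292×10⁻⁸ = 167.4 kN.
σ_{cast iron} = P/A₁ = 167400/1275 = 131.3 MPa, compressive.

σ ≈ 131 MPa (compressive)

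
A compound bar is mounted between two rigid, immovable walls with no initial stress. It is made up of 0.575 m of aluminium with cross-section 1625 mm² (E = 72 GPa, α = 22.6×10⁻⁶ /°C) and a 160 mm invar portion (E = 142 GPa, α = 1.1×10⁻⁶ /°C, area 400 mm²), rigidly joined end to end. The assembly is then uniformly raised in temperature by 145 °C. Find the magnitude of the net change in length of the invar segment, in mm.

If the supports were absent, the total length change would be Σ αᵢΔT Lᵢ = 22.6×10⁻⁶×145×575 + 1.1×10⁻⁶×145×160 = 1.91 mm.
Since the ends are fixed, an axial force P builds up, equal in every segment, with P · Σ Lᵢ/(AᵢEᵢ) = δ_free.
Σ Lᵢ/(AᵢEᵢ) = 575/(1625×72×10³) + 160/(400×142×10³) = 7.731×10⁻⁶ mm/N.
So P = 1.91 / 7.731×10⁻⁶ = 247 kN, compressive.
For the invar segment, free thermal change = 1.1×10⁻⁶×145×160 = 0.02552 mm and elastic change from P = 247000×160/(400×142×10³) = 0.6958 mm; these oppose, so the net change is 0.67 mm (segment shortens).

|ΔL| ≈ 0.67 mm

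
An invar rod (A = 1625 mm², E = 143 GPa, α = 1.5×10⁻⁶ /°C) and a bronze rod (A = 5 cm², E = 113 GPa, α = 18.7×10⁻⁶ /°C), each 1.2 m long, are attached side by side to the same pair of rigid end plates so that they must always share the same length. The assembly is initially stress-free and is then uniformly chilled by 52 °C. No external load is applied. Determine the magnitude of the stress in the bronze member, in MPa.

σ ≈ 81.3 MPa (tensile)

Equilibrium of a rigid end plate with no external load gives equal and opposite internal forces ±P in the two members. Since α_{bronze} > α_{invar}, cooling drives the bronze into tension and the invar into compression.
Compatibility of the two members (thermal + elastic change equal): (α₁ − α₂)ΔT = P·[1/(A₁E₁) + 1/(A₂E₂)].
|α₁ − α₂|·ΔT = 17.2×10⁻⁶ × 52 = 0.0008944.
1/(A₁E₁) + 1/(A₂E₂) = 1/(1625×143×10³) + 1/(500×113×10³) = 2.2×10⁻⁸ N⁻¹.
So P = 0.0008944 / 2.2×10⁻⁸ = 40.65 kN.
σ_{bronze} = P/A₂ = 40650/500 = 81.3 MPa, tensile.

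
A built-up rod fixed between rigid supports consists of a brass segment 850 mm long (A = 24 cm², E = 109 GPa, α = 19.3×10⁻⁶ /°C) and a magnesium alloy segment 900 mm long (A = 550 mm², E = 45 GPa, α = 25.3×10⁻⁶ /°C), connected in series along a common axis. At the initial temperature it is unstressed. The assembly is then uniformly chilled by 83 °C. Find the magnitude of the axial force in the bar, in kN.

P ≈ 82.1 kN (tensile)

If the supports were absent, the total length change would be Σ αᵢΔT Lᵢ = 19.3×10⁻⁶×83×850 + 25.3×10⁻⁶×83×900 = 3.252 mm.
The rigid supports impose zero overall length change; the single axial force P common to all segments must satisfy P Σ Lᵢ/(AᵢEᵢ) = δ_free.
Σ Lᵢ/(AᵢEᵢ) = 850/(2400×109×10³) + 900/(550×45×10³) = 3.961×10⁻⁵ mm/N.
Hence P = δ_free / Σ(L/AE) = 3.252/3.961×10⁻⁵ = 82.08 kN (tensile).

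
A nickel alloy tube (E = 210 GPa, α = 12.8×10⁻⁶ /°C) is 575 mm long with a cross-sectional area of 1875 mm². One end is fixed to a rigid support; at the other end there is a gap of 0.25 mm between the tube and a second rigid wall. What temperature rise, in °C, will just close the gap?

ΔT ≈ 34 °C

Contact occurs when the free expansion equals the gap: αΔT L = 0.25 mm.
So ΔT = g/(αL) = 0.25/(12.8×10⁻⁶ × 575) = 33.97 °C.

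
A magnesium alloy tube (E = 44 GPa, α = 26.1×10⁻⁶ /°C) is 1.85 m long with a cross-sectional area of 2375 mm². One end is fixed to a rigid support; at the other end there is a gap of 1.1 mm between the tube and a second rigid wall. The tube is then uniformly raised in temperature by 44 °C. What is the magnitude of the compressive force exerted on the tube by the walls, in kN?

Free thermal elongation = αΔT L = 26.1×10⁻⁶ × 44 × 1850 = 2.125 mm.
The gap closes (δ_free > 1.1 mm) and the wall then resists a further 2.125 − 1.1 = 1.025 mm of expansion.
Compatibility: PL/(AE) = 1.025 mm, so σ = P/A = E × (1.025/1850) = 24.37 MPa.
Force on the wall = σA = 24.37 × 2375 mm² = 57.87 kN.

P ≈ 57.9 kN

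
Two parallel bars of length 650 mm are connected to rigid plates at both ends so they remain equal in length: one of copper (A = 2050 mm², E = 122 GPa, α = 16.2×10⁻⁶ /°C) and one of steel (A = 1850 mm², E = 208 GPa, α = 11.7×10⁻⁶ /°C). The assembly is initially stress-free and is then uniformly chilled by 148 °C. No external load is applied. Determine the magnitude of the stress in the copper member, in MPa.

σ ≈ 49.2 MPa (tensile)

Both members must finish at the same length. With the larger α, the copper tends to over-contract; the plates restrain it, putting the copper in tension and the steel in compression. With no external load the two internal forces are equal and opposite, magnitude P.
Compatibility of the two members (thermal + elastic change equal): (α₁ − α₂)ΔT = P·[1/(A₁E₁) + 1/(A₂E₂)].
|α₁ − α₂|·ΔT = 4.5×10⁻⁶ × 148 = 0.000666.
1/(A₁E₁) + 1/(A₂E₂) = 1/(2050×122×10³) + 1/(1850×208×10³) = 6.597×10⁻⁹ N⁻¹.
P = 0.000666 / 6.597×10⁻⁹ = 101000 N = 101 kN.
σ_{copper} = P/A₁ = 101000/2050 = 49.25 MPa, tensile.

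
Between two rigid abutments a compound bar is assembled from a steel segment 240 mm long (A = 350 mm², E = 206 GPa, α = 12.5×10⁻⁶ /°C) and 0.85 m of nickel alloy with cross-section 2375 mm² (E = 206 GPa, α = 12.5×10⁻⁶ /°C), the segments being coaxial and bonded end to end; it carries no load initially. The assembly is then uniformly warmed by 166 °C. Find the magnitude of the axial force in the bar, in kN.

P ≈ 446 kN (compressive)

With the walls removed the bar would change length by δ_free = Σ αᵢΔT Lᵢ = 12.5×10⁻⁶×166×240 + 12.5×10⁻⁶×166×850 = 2.262 mm.
The rigid supports impose zero overall length change; the single axial force P common to all segments must satisfy P Σ Lᵢ/(AᵢEᵢ) = δ_free.
The series flexibility is Σ Lᵢ/(AᵢEᵢ) = 240/(350×206×10³) + 850/(2375×206×10³) = 5.066×10⁻⁶ mm/N.
So P = 2.262 / 5.066×10⁻⁶ = 446.5 kN, compressive.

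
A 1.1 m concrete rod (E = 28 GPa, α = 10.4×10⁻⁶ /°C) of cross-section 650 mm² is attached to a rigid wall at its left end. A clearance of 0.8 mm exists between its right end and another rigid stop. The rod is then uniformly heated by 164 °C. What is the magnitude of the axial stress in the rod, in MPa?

Unrestrained expansion: δ_free = αΔT L = 10.4×10⁻⁶ × 164 × 1100 = 1.876 mm.
After closing the 0.8 mm clearance, 1.876 − 0.8 = 1.076 mm of expansion remains to be suppressed by the wall.
So σ = E(δ_free − g)/L = 28×10³ × 1.076/1100 = 27.39 MPa.

σ ≈ 27.4 MPa (compressive)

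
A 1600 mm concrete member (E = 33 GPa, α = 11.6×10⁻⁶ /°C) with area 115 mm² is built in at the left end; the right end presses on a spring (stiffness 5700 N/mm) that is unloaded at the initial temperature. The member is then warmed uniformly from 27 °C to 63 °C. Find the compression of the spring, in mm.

δ ≈ 0.196 mm

Free thermal expansion: δ_free = αΔT L = 11.6×10⁻⁶ × 36 × 1600 = 0.6682 mm.
Let P be the compressive force at the spring. The member shortens elastically by PL/(AE) and the spring compresses by P/k; together these equal δ_free.
So P = δ_free / [L/(AE) + 1/k] = 0.6682 / [ 1600/(115×33×10³) + 1/(5700) ].
P = 0.6682 / 0.000597 = 1119 N.
Spring compression = P/k = 1119/(5700) = 0.1963 mm.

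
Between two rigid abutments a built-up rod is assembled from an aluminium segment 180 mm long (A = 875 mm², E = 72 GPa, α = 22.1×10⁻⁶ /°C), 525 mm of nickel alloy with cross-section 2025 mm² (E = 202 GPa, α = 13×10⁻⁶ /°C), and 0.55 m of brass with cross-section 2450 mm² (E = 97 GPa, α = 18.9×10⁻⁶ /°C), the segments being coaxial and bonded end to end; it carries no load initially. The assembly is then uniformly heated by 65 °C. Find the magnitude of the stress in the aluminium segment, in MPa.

σ ≈ 244 MPa (compressive)

If the supports were absent, the total length change would be Σ αᵢΔT Lᵢ = 22.1×10⁻⁶×65×180 + 13×10⁻⁶×65×525 + 18.9×10⁻⁶×65×550 = 1.378 mm.
The rigid supports impose zero overall length change; the single axial force P common to all segments must satisfy P Σ Lᵢ/(AᵢEᵢ) = δ_free.
The series flexibility is Σ Lᵢ/(AᵢEᵢ) = 180/(875×72×10³) + 525/(2025×202×10³) + 550/(2450×97×10³) = 6.455×10⁻⁶ mm/N.
Hence P = δ_free / Σ(L/AE) = 1.378/6.455×10⁻⁶ = 213.5 kN (compressive).
σ_{aluminium} = P / A = 213500 / 875 = 244 MPa.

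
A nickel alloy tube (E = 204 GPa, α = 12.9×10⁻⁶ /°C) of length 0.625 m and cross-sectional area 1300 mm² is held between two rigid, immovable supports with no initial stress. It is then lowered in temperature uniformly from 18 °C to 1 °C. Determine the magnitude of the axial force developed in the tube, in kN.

P ≈ 58.2 kN (tensile)

The ends cannot move, so σ = EαΔT = 204×10³ × 12.9×10⁻⁶ × 17 = 44.74 MPa.
Axial force P = σA = 44.74 × 1300 = 58160 N = 58.16 kN, tensile.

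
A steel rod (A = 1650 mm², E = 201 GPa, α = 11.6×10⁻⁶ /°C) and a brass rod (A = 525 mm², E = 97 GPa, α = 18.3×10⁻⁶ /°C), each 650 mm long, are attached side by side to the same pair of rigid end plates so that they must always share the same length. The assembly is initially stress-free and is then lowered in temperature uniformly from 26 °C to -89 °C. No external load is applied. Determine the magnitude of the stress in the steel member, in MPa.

σ ≈ 20.6 MPa (compressive)

Both members must finish at the same length. With the larger α, the brass tends to over-contract; the plates restrain it, putting the brass in tension and the steel in compression. With no external load the two internal forces are equal and opposite, magnitude P.
Compatibility of the two members (thermal + elastic change equal): (α₁ − α₂)ΔT = P·[1/(A₁E₁) + 1/(A₂E₂)].
|α₁ − α₂|·ΔT = 6.7×10⁻⁶ × 115 = 0.0007705.
1/(A₁E₁) + 1/(A₂E₂) = 1/(1650×201×10³) + 1/(525×97×10³) = 2.265×10⁻⁸ N⁻¹.
P = 0.0007705 / 2.265×10⁻⁸ = 34010 N = 34.01 kN.
σ_{steel} = P/A₁ = 34010/1650 = 20.61 MPa, compressive.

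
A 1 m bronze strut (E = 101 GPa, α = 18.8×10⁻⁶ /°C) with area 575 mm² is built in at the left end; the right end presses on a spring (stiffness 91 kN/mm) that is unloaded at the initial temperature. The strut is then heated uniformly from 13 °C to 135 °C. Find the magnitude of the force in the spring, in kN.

If the spring were absent the strut would lengthen by αΔT L = 18.8×10⁻⁶ × 122 × 1000 = 2.294 mm.
Let P be the compressive force at the spring. The strut shortens elastically by PL/(AE) and the spring compresses by P/k; together these equal δ_free.
P [ L/(AE) + 1/k ] = δ_free → P [ 1000/(575×101×10³) + 1/(91×10³) ] = 2.294.
P = 2.294 / 2.821×10⁻⁵ = 81310 N.

P ≈ 81.3 kN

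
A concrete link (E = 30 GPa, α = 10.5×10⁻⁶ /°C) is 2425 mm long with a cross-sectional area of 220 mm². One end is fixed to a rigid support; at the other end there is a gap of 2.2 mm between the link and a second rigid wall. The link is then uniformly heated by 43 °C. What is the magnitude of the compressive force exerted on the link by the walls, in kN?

P ≈ 0 kN

If the wall were absent the link would grow by αΔT L = 10.5×10⁻⁶ × 43 × 2425 = 1.095 mm.
Since δ_free = 1.09 mm is less than the 2.2 mm gap, the link never touches the wall. No axial force develops.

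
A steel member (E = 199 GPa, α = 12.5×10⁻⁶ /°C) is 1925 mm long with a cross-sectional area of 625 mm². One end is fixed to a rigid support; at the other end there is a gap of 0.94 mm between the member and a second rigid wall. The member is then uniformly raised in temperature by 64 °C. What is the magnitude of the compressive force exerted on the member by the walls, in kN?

If the wall were absent the member would grow by αΔT L = 12.5×10⁻⁶ × 64 × 1925 = 1.54 mm.
After closing the 0.94 mm clearance, 1.54 − 0.94 = 0.6 mm of expansion remains to be suppressed by the wall.
Compatibility: PL/(AE) = 0.6 mm, so σ = P/A = E × (0.6/1925) = 62.03 MPa.
P = σA = 62.03 × 625 = 38.77 kN.

P ≈ 38.8 kN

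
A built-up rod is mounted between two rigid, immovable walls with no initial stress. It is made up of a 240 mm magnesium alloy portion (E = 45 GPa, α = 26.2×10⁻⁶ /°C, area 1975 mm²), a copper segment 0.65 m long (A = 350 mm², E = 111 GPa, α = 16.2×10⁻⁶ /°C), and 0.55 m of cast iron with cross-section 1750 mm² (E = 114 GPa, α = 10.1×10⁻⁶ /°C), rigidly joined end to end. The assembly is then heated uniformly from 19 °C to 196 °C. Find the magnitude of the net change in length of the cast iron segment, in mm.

|ΔL| ≈ 0.491 mm

With the walls removed the bar would change length by δ_free = Σ αᵢΔT Lᵢ = 26.2×10⁻⁶×177×240 + 16.2×10⁻⁶×177×650 + 10.1×10⁻⁶×177×550 = 3.96 mm.
Since the ends are fixed, an axial force P builds up, equal in every segment, with P · Σ Lᵢ/(AᵢEᵢ) = δ_free.
The series flexibility is Σ Lᵢ/(AᵢEᵢ) = 240/(1975×45×10³) + 650/(350×111×10³) + 550/(1750×114×10³) = 2.219×10⁻⁵ mm/N.
P = 3.96 / 2.219×10⁻⁵ = 178500 N = 178.5 kN, compressive.
For the cast iron segment, free thermal change = 10.1×10⁻⁶×177×550 = 0.9832 mm and elastic change from P = 178500×550/(1750×114×10³) = 0.492 mm; these oppose, so the net change is 0.491 mm (segment lengthens).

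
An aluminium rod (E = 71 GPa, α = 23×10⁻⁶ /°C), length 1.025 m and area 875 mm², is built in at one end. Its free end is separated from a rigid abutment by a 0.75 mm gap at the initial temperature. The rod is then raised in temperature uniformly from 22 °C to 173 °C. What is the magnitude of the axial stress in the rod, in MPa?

Unrestrained expansion: δ_free = αΔT L = 23×10⁻⁶ × 151 × 1025 = 3.56 mm.
The gap closes (δ_free > 0.75 mm) and the wall then resists a further 3.56 − 0.75 = 2.81 mm of expansion.
That suppressed elongation corresponds to σ = E·Δ/L = 71×10³ × 2.81/1025 = 194.6 MPa.

σ ≈ 195 MPa (compressive)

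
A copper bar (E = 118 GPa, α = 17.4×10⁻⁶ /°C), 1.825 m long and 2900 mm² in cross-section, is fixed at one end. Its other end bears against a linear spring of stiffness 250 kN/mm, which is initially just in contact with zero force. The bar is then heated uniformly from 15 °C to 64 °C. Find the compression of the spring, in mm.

δ ≈ 0.667 mm

The unrestrained thermal change is αΔT L = 17.4×10⁻⁶ × 49 × 1825 = 1.556 mm.
With a force P in the spring, the elastic change of the bar is PL/(AE) and that of the spring is P/k; compatibility requires their sum to equal δ_free.
So P = δ_free / [L/(AE) + 1/k] = 1.556 / [ 1825/(2900×118×10³) + 1/(250×10³) ].
P = 1.556 / 9.333×10⁻⁶ = 166700 N.
Spring compression = P/k = 166700/(250×10³) = 0.6669 mm.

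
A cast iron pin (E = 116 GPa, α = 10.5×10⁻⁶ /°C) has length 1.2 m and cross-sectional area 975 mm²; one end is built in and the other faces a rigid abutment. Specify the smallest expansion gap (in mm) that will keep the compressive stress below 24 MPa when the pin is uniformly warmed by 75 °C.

Free expansion if unrestrained: δ_free = αΔT L = 10.5×10⁻⁶ × 75 × 1200 = 0.945 mm.
At the allowable stress the elastic shortening the wall may impose is σL/E = 24 × 1200 / (116×10³) = 0.2483 mm.
The gap must absorb the remainder: g_min = 0.945 − 0.2483 = 0.6967 mm.

g ≈ 0.697 mm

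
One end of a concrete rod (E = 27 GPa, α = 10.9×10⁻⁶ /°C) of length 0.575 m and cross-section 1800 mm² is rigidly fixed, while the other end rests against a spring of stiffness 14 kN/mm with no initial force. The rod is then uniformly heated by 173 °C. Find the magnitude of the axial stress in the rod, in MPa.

Free thermal expansion: δ_free = αΔT L = 10.9×10⁻⁶ × 173 × 575 = 1.084 mm.
Let P be the compressive force at the spring. The rod shortens elastically by PL/(AE) and the spring compresses by P/k; together these equal δ_free.
So P = δ_free / [L/(AE) + 1/k] = 1.084 / [ 575/(1800×27×10³) + 1/(14×10³) ].
P = 1.084 / 8.326×10⁻⁵ = 13020 N.
σ = P/A = 13020/1800 = 7.235 MPa.

σ ≈ 7.23 MPa (compressive)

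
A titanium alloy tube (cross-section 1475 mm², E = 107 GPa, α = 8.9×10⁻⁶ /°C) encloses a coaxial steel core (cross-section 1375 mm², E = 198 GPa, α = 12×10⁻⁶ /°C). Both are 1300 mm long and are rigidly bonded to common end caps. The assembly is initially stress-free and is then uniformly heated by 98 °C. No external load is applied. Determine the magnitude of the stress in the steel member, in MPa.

σ ≈ 22.1 MPa (compressive)

Equilibrium of a rigid end plate with no external load gives equal and opposite internal forces ±P in the two members. Since α_{steel} > α_{titanium alloy}, heating drives the steel into compression and the titanium alloy into tension.
Equating the net (thermal + elastic) strains gives |α₁ − α₂|·ΔT = P·[1/(A₁E₁) + 1/(A₂E₂)].
|α₁ − α₂|·ΔT = 3.1×10⁻⁶ × 98 = 0.0003038.
1/(A₁E₁) + 1/(A₂E₂) = 1/(1475×107×10³) + 1/(1375×198×10³) = 1.001×10⁻⁸ N⁻¹.
So P = 0.0003038 / 1.001×10⁻⁸ = 30.35 kN.
σ_{steel} = P/A₂ = 30350/1375 = 22.07 MPa, compressive.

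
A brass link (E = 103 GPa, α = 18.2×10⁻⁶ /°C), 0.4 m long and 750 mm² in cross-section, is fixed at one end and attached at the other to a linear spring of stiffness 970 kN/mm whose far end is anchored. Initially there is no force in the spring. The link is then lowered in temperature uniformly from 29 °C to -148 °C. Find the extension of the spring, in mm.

If the spring were absent the link would shorten by αΔT L = 18.2×10⁻⁶ × 177 × 400 = 1.289 mm.
With a force P in the spring, the elastic change of the link is PL/(AE) and that of the spring is P/k; compatibility requires their sum to equal δ_free.
So P = δ_free / [L/(AE) + 1/k] = 1.289 / [ 400/(750×103×10³) + 1/(970×10³) ].
P = 1.289 / 6.209×10⁻⁶ = 207500 N.
Spring extension = P/k = 207500/(970×10³) = 0.214 mm.

δ ≈ 0.214 mm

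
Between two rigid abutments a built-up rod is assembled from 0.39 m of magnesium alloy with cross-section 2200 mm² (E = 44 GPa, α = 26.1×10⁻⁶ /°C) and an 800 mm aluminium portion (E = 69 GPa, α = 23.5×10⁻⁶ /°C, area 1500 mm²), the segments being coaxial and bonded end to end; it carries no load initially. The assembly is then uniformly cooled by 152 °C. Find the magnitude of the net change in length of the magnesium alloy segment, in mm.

Free thermal contraction of the whole bar: Σ αᵢΔT Lᵢ = 26.1×10⁻⁶×152×390 + 23.5×10⁻⁶×152×800 = 4.405 mm.
Since the ends are fixed, an axial force P builds up, equal in every segment, with P · Σ Lᵢ/(AᵢEᵢ) = δ_free.
Σ Lᵢ/(AᵢEᵢ) = 390/(2200×44×10³) + 800/(1500×69×10³) = 1.176×10⁻⁵ mm/N.
Hence P = δ_free / Σ(L/AE) = 4.405/1.176×10⁻⁵ = 374.6 kN (tensile).
For the magnesium alloy segment, free thermal change = 26.1×10⁻⁶×152×390 = 1.547 mm and elastic change from P = 374600×390/(2200×44×10³) = 1.509 mm; these oppose, so the net change is 0.0379 mm (segment shortens).

|ΔL| ≈ 0.0379 mm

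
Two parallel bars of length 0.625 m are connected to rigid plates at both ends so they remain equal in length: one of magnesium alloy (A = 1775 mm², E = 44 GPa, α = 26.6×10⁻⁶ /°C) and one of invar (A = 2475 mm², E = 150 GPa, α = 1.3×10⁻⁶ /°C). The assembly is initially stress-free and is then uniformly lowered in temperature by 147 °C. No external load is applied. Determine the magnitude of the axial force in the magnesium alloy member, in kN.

P ≈ 240 kN (tensile in the magnesium alloy)

Both members must finish at the same length. With the larger α, the magnesium alloy tends to over-contract; the plates restrain it, putting the magnesium alloy in tension and the invar in compression. With no external load the two internal forces are equal and opposite, magnitude P.
Setting the final lengths equal and cancelling L: (α₁ − α₂)ΔT = P/(A₁E₁) + P/(A₂E₂).
|α₁ − α₂|·ΔT = 25.3×10⁻⁶ × 147 = 0.003719.
1/(A₁E₁) + 1/(A₂E₂) = 1/(1775×44×10³) + 1/(2475×150×10³) = 1.55×10⁻⁸ N⁻¹.
P = 0.003719 / 1.55×10⁻⁸ = 240000 N = 240 kN.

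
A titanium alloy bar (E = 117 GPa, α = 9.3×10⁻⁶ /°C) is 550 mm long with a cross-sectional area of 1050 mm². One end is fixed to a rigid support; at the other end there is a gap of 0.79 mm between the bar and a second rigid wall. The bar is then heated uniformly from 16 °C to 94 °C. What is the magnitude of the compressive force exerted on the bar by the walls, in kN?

If the wall were absent the bar would grow by αΔT L = 9.3×10⁻⁶ × 78 × 550 = 0.399 mm.
Since δ_free = 0.399 mm is less than the 0.79 mm gap, the bar never touches the wall. No axial force develops.

P ≈ 0 kN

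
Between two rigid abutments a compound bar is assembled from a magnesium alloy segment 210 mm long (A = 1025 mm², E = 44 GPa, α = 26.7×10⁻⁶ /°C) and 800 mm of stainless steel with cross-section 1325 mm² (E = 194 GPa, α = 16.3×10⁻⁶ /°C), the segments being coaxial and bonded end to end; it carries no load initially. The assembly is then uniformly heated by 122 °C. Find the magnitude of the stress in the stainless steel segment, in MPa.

If the supports were absent, the total length change would be Σ αᵢΔT Lᵢ = 26.7×10⁻⁶×122×210 + 16.3×10⁻⁶×122×800 = 2.275 mm.
Since the ends are fixed, an axial force P builds up, equal in every segment, with P · Σ Lᵢ/(AᵢEᵢ) = δ_free.
Σ Lᵢ/(AᵢEᵢ) = 210/(1025×44×10³) + 800/(1325×194×10³) = 7.769×10⁻⁶ mm/N.
Hence P = δ_free / Σ(L/AE) = 2.275/7.769×10⁻⁶ = 292.8 kN (compressive).
σ_{stainless steel} = P / A = 292800 / 1325 = 221 MPa.

σ ≈ 221 MPa (compressive)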